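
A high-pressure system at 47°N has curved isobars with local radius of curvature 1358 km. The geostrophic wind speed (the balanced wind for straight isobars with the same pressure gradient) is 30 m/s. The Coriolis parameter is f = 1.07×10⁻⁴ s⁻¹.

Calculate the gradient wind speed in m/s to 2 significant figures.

Around a high, pressure-gradient force acts outward with centrifugal, so Coriolis balances both:
fV = (1/ρ)|∂P/∂n| + V²/R  →  V² − fR·V + fR·V_g = 0
With fR = 1.07×10⁻⁴ × 1358×10³ m = 145 m/s:
V = [fR − √((fR)² − 4 fR V_g)]/2 = [145 − √(145² − 4×145×30)]/2 = 42.3 m/s
Supergeostrophic (V > V_g = 30 m/s), as expected around a high.

42 m/s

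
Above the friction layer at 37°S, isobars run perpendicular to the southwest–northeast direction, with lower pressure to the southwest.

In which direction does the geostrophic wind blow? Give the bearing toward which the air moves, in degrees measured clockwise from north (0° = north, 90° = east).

The pressure-gradient force points toward the southwest (bearing 225°).
Geostrophic balance: in the Southern Hemisphere the Coriolis force deflects motion to the left, so the geostrophic wind blows 90° to the left of the pressure-gradient force (low pressure on the right).
Rotating 225° by 90° counterclockwise gives 135° — the wind blows toward the southeast.

135°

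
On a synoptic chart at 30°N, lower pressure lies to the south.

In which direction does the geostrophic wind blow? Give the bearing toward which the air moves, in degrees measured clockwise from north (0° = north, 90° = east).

270°

The pressure-gradient force points toward the south (bearing 180°).
Geostrophic balance: in the Northern Hemisphere the Coriolis force deflects motion to the right, so the geostrophic wind blows 90° to the right of the pressure-gradient force (low pressure on the left).
Rotating 180° by 90° clockwise gives 270° — the wind blows toward the west.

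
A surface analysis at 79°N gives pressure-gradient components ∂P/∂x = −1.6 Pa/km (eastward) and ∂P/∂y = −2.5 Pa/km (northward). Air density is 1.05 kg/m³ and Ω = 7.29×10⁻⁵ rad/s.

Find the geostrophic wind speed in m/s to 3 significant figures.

19.8 m/s

Coriolis parameter at 79°N:
f = 2Ω sin φ = 2 × 7.29×10⁻⁵ × sin 79° = 1.43×10⁻⁴ s⁻¹
Component geostrophic relations (x east, y north):
u_g = −(1/(fρ)) ∂P/∂y,  v_g = (1/(fρ)) ∂P/∂x
u_g = −(−2.5×10⁻³)/(1.43×10⁻⁴ × 1.05) = 16.6 m/s;  v_g = (−1.6×10⁻³)/(1.43×10⁻⁴ × 1.05) = −10.6 m/s
|V_g| = √(u_g² + v_g²) = 19.8 m/s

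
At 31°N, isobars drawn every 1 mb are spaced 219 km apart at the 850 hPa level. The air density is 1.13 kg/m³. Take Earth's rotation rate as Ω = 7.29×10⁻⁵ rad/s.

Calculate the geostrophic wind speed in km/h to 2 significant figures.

19 km/h

Coriolis parameter at 31°N:
f = 2Ω sin φ = 2 × 7.29×10⁻⁵ × sin 31° = 7.51×10⁻⁵ s⁻¹
Pressure gradient: |∂P/∂n| = 100 Pa / 219000 m = 4.57×10⁻⁴ Pa/m
Geostrophic balance (pressure-gradient force = Coriolis force):
V_g = (1/(fρ)) |∂P/∂n| = 4.57×10⁻⁴ / (7.51×10⁻⁵ × 1.13) = 5.38 m/s
Converting: 5.38 m/s × 3.6 = 19 km/h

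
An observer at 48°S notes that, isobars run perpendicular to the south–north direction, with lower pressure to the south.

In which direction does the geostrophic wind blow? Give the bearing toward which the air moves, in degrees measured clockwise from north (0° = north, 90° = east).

The pressure-gradient force points toward the south (bearing 180°).
Geostrophic balance: in the Southern Hemisphere the Coriolis force deflects motion to the left, so the geostrophic wind blows 90° to the left of the pressure-gradient force (low pressure on the right).
Rotating 180° by 90° counterclockwise gives 090° — the wind blows toward the east.

090°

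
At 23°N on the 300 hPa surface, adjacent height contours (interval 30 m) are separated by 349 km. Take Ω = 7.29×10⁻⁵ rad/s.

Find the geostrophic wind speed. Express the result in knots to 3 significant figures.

Coriolis parameter at 23°N:
f = 2Ω sin φ = 2 × 7.29×10⁻⁵ × sin 23° = 5.70×10⁻⁵ s⁻¹
Height gradient: |∂Z/∂n| = 30 m / 349000 m = 8.60×10⁻⁵
On a pressure surface, geostrophic balance gives V_g = (g/f)|∂Z/∂n|:
V_g = 9.81 × 8.60×10⁻⁵ / 5.70×10⁻⁵ = 14.8 m/s
Converting: 14.8 m/s × 1.944 = 28.8 knots

28.8 knots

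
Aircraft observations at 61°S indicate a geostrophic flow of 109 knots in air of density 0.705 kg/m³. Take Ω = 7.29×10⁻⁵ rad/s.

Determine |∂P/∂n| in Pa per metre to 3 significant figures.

5.04×10⁻³ Pa/m

Coriolis parameter at 61°S:
f = 2Ω sin φ = 2 × 7.29×10⁻⁵ × sin 61° = 1.28×10⁻⁴ s⁻¹
Wind speed in SI: 109 knots = 56.1 m/s
Geostrophic balance rearranged: |∂P/∂n| = f ρ V_g
|∂P/∂n| = 1.28×10⁻⁴ × 0.705 × 56.1 = 5.04×10⁻³ Pa/m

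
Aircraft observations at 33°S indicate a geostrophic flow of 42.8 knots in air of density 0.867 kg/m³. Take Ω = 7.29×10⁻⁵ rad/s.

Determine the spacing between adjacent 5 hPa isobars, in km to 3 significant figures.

330 km

Coriolis parameter at 33°S:
f = 2Ω sin φ = 2 × 7.29×10⁻⁵ × sin 33° = 7.94×10⁻⁵ s⁻¹
Wind speed in SI: 42.8 knots = 22.0 m/s
Geostrophic balance rearranged: |∂P/∂n| = f ρ V_g
|∂P/∂n| = 7.94×10⁻⁵ × 0.867 × 22.0 = 1.52×10⁻³ Pa/m
Isobar spacing: Δn = ΔP/|∂P/∂n| = 500 Pa / 1.52×10⁻³ Pa/m = 329840 m ≈ 330 km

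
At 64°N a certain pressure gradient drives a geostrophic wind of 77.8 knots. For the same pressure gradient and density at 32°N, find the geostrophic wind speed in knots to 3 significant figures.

With the same pressure gradient and density, V_g ∝ 1/f ∝ 1/sin φ.
V₂ = V₁ · sin φ₁ / sin φ₂ = 77.8 × sin 64° / sin 32°
V₂ = 77.8 × 0.8988/0.5299 = 132 knots

132 knots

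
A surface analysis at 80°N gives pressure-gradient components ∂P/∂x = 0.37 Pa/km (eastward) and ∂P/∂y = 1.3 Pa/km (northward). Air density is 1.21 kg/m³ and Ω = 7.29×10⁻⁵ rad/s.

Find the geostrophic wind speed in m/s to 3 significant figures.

Coriolis parameter at 80°N:
f = 2Ω sin φ = 2 × 7.29×10⁻⁵ × sin 80° = 1.44×10⁻⁴ s⁻¹
Component geostrophic relations (x east, y north):
u_g = −(1/(fρ)) ∂P/∂y,  v_g = (1/(fρ)) ∂P/∂x
u_g = −(1.3×10⁻³)/(1.44×10⁻⁴ × 1.21) = −7.48 m/s;  v_g = (0.37×10⁻³)/(1.44×10⁻⁴ × 1.21) = 2.13 m/s
|V_g| = √(u_g² + v_g²) = 7.78 m/s

7.78 m/s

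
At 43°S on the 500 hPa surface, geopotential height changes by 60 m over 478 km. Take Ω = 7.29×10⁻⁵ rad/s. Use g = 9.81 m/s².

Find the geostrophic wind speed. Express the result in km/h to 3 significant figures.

44.6 km/h

Coriolis parameter at 43°S:
f = 2Ω sin φ = 2 × 7.29×10⁻⁵ × sin 43° = 9.94×10⁻⁵ s⁻¹
Height gradient: |∂Z/∂n| = 60 m / 478000 m = 1.26×10⁻⁴
On a pressure surface, geostrophic balance gives V_g = (g/f)|∂Z/∂n|:
V_g = 9.81 × 1.26×10⁻⁴ / 9.94×10⁻⁵ = 12.4 m/s
Converting: 12.4 m/s × 3.6 = 44.6 km/h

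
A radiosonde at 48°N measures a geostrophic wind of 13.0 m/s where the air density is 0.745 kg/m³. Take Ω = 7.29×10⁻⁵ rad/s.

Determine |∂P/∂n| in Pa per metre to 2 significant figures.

1.0×10⁻³ Pa/m

Coriolis parameter at 48°N:
f = 2Ω sin φ = 2 × 7.29×10⁻⁵ × sin 48° = 1.08×10⁻⁴ s⁻¹
Geostrophic balance rearranged: |∂P/∂n| = f ρ V_g
|∂P/∂n| = 1.08×10⁻⁴ × 0.745 × 13.0 = 1.05×10⁻³ Pa/m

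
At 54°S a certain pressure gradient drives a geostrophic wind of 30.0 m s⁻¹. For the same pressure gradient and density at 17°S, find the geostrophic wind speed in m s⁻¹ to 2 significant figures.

83 m s⁻¹

With the same pressure gradient and density, V_g ∝ 1/f ∝ 1/sin φ.
V₂ = V₁ · sin φ₁ / sin φ₂ = 30.0 × sin 54° / sin 17°
V₂ = 30.0 × 0.8090/0.2924 = 83 m s⁻¹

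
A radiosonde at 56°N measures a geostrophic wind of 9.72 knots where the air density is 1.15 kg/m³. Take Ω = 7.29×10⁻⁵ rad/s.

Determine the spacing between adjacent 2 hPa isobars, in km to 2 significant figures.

290 km

Coriolis parameter at 56°N:
f = 2Ω sin φ = 2 × 7.29×10⁻⁵ × sin 56° = 1.21×10⁻⁴ s⁻¹
Wind speed in SI: 9.72 knots = 5.00 m/s
Geostrophic balance rearranged: |∂P/∂n| = f ρ V_g
|∂P/∂n| = 1.21×10⁻⁴ × 1.15 × 5.00 = 6.95×10⁻⁴ Pa/m
Isobar spacing: Δn = ΔP/|∂P/∂n| = 200 Pa / 6.95×10⁻⁴ Pa/m = 287737 m ≈ 290 km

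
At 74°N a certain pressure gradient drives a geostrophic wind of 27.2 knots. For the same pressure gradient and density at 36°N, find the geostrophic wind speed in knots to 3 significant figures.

With the same pressure gradient and density, V_g ∝ 1/f ∝ 1/sin φ.
V₂ = V₁ · sin φ₁ / sin φ₂ = 27.2 × sin 74° / sin 36°
V₂ = 27.2 × 0.9613/0.5878 = 44.5 knots

44.5 knots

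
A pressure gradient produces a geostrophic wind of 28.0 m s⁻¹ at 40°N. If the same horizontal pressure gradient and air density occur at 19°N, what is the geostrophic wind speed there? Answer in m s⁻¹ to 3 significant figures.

55.3 m s⁻¹

With the same pressure gradient and density, V_g ∝ 1/f ∝ 1/sin φ.
V₂ = V₁ · sin φ₁ / sin φ₂ = 28.0 × sin 40° / sin 19°
V₂ = 28.0 × 0.6428/0.3256 = 55.3 m s⁻¹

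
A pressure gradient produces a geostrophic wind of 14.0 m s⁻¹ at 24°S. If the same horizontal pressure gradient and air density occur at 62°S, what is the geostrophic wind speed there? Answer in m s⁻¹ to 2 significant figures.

6.4 m s⁻¹

With the same pressure gradient and density, V_g ∝ 1/f ∝ 1/sin φ.
V₂ = V₁ · sin φ₁ / sin φ₂ = 14.0 × sin 24° / sin 62°
V₂ = 14.0 × 0.4067/0.8829 = 6.4 m s⁻¹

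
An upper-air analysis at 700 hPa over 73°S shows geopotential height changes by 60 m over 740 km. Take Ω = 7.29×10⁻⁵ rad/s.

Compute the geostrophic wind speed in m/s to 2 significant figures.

Coriolis parameter at 73°S:
f = 2Ω sin φ = 2 × 7.29×10⁻⁵ × sin 73° = 1.39×10⁻⁴ s⁻¹
Height gradient: |∂Z/∂n| = 60 m / 740000 m = 8.11×10⁻⁵
On a pressure surface, geostrophic balance gives V_g = (g/f)|∂Z/∂n|:
V_g = 9.81 × 8.11×10⁻⁵ / 1.39×10⁻⁴ = 5.70 m/s

5.7 m/s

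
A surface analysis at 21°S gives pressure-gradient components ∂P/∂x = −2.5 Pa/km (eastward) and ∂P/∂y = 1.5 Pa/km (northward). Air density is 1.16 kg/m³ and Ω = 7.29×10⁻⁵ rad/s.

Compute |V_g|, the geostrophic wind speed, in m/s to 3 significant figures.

48.1 m/s

Coriolis parameter at 21°S:
f = 2Ω sin φ = 2 × 7.29×10⁻⁵ × sin 21° = 5.23×10⁻⁵ s⁻¹
In the Southern Hemisphere f is negative: f = −5.23×10⁻⁵ s⁻¹.
Component geostrophic relations (x east, y north):
u_g = −(1/(fρ)) ∂P/∂y,  v_g = (1/(fρ)) ∂P/∂x
u_g = −(1.5×10⁻³)/(−5.23×10⁻⁵ × 1.16) = 24.7 m/s;  v_g = (−2.5×10⁻³)/(−5.23×10⁻⁵ × 1.16) = 41.2 m/s
|V_g| = √(u_g² + v_g²) = 48.1 m/s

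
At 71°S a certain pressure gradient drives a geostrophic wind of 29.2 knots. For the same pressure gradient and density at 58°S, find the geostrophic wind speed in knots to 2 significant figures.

33 knots

With the same pressure gradient and density, V_g ∝ 1/f ∝ 1/sin φ.
V₂ = V₁ · sin φ₁ / sin φ₂ = 29.2 × sin 71° / sin 58°
V₂ = 29.2 × 0.9455/0.8480 = 33 knots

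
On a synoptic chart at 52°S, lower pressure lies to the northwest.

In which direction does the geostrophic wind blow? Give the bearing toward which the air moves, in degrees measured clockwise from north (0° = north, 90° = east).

225°

The pressure-gradient force points toward the northwest (bearing 315°).
Geostrophic balance: in the Southern Hemisphere the Coriolis force deflects motion to the left, so the geostrophic wind blows 90° to the left of the pressure-gradient force (low pressure on the right).
Rotating 315° by 90° counterclockwise gives 225° — the wind blows toward the southwest.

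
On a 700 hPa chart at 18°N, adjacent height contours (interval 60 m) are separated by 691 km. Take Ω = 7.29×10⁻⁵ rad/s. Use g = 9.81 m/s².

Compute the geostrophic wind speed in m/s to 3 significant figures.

18.9 m/s

Coriolis parameter at 18°N:
f = 2Ω sin φ = 2 × 7.29×10⁻⁵ × sin 18° = 4.51×10⁻⁵ s⁻¹
Height gradient: |∂Z/∂n| = 60 m / 691000 m = 8.68×10⁻⁵
On a pressure surface, geostrophic balance gives V_g = (g/f)|∂Z/∂n|:
V_g = 9.81 × 8.68×10⁻⁵ / 4.51×10⁻⁵ = 18.9 m/s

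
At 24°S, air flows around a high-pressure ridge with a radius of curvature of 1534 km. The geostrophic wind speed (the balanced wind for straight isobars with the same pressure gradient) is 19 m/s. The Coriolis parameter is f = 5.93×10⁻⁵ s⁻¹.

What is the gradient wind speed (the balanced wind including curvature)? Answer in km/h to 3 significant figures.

Around a high, pressure-gradient force acts outward with centrifugal, so Coriolis balances both:
fV = (1/ρ)|∂P/∂n| + V²/R  →  V² − fR·V + fR·V_g = 0
With fR = 5.93×10⁻⁵ × 1534×10³ m = 91.0 m/s:
V = [fR − √((fR)² − 4 fR V_g)]/2 = [91.0 − √(91.0² − 4×91.0×19)]/2 = 27 m/s
Supergeostrophic (V > V_g = 19 m/s), as expected around a high.
Converting: 27 m/s × 3.6 = 97.3 km/h

97.3 km/h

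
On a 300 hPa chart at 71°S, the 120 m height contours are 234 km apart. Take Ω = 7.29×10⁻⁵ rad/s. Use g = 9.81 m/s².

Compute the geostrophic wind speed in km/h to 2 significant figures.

130 km/h

Coriolis parameter at 71°S:
f = 2Ω sin φ = 2 × 7.29×10⁻⁵ × sin 71° = 1.38×10⁻⁴ s⁻¹
Height gradient: |∂Z/∂n| = 120 m / 234000 m = 5.13×10⁻⁴
On a pressure surface, geostrophic balance gives V_g = (g/f)|∂Z/∂n|:
V_g = 9.81 × 5.13×10⁻⁴ / 1.38×10⁻⁴ = 36.5 m/s
Converting: 36.5 m/s × 3.6 = 130 km/h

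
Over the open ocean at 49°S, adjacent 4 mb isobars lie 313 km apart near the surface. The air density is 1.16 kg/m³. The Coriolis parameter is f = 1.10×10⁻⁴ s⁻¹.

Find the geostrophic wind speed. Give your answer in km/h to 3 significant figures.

Pressure gradient: |∂P/∂n| = 400 Pa / 313000 m = 1.28×10⁻³ Pa/m
Geostrophic balance (pressure-gradient force = Coriolis force):
V_g = (1/(fρ)) |∂P/∂n| = 1.28×10⁻³ / (1.10×10⁻⁴ × 1.16) = 10.0 m/s
Converting: 10.0 m/s × 3.6 = 36.1 km/h

36.1 km/h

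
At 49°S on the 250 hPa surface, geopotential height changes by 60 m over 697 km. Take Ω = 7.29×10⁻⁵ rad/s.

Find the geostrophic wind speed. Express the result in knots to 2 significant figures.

Coriolis parameter at 49°S:
f = 2Ω sin φ = 2 × 7.29×10⁻⁵ × sin 49° = 1.10×10⁻⁴ s⁻¹
Height gradient: |∂Z/∂n| = 60 m / 697000 m = 8.61×10⁻⁵
On a pressure surface, geostrophic balance gives V_g = (g/f)|∂Z/∂n|:
V_g = 9.81 × 8.61×10⁻⁵ / 1.10×10⁻⁴ = 7.67 m/s
Converting: 7.67 m/s × 1.944 = 15 knots

15 knots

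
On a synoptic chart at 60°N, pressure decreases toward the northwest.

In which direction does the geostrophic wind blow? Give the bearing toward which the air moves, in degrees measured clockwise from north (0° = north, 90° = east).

045°

The pressure-gradient force points toward the northwest (bearing 315°).
Geostrophic balance: in the Northern Hemisphere the Coriolis force deflects motion to the right, so the geostrophic wind blows 90° to the right of the pressure-gradient force (low pressure on the left).
Rotating 315° by 90° clockwise gives 045° — the wind blows toward the northeast.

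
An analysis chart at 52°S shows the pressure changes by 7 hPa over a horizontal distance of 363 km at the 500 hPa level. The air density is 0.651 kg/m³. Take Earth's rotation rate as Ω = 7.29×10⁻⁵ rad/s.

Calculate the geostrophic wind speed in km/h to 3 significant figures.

Coriolis parameter at 52°S:
f = 2Ω sin φ = 2 × 7.29×10⁻⁵ × sin 52° = 1.15×10⁻⁴ s⁻¹
Pressure gradient: |∂P/∂n| = 700 Pa / 363000 m = 1.93×10⁻³ Pa/m
Geostrophic balance (pressure-gradient force = Coriolis force):
V_g = (1/(fρ)) |∂P/∂n| = 1.93×10⁻³ / (1.15×10⁻⁴ × 0.651) = 25.8 m/s
Converting: 25.8 m/s × 3.6 = 92.8 km/h

92.8 km/h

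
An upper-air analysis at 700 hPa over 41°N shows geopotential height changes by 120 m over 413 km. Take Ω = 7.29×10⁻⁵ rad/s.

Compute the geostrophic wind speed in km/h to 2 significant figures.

110 km/h

Coriolis parameter at 41°N:
f = 2Ω sin φ = 2 × 7.29×10⁻⁵ × sin 41° = 9.57×10⁻⁵ s⁻¹
Height gradient: |∂Z/∂n| = 120 m / 413000 m = 2.91×10⁻⁴
On a pressure surface, geostrophic balance gives V_g = (g/f)|∂Z/∂n|:
V_g = 9.81 × 2.91×10⁻⁴ / 9.57×10⁻⁵ = 29.8 m/s
Converting: 29.8 m/s × 3.6 = 110 km/h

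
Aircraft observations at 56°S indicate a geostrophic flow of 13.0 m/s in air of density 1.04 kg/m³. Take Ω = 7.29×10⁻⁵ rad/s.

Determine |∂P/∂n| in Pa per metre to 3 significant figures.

1.63×10⁻³ Pa/m

Coriolis parameter at 56°S:
f = 2Ω sin φ = 2 × 7.29×10⁻⁵ × sin 56° = 1.21×10⁻⁴ s⁻¹
Geostrophic balance rearranged: |∂P/∂n| = f ρ V_g
|∂P/∂n| = 1.21×10⁻⁴ × 1.04 × 13.0 = 1.63×10⁻³ Pa/m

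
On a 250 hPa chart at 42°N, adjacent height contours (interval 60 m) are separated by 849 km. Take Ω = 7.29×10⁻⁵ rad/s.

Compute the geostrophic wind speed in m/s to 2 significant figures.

7.1 m/s

Coriolis parameter at 42°N:
f = 2Ω sin φ = 2 × 7.29×10⁻⁵ × sin 42° = 9.76×10⁻⁵ s⁻¹
Height gradient: |∂Z/∂n| = 60 m / 849000 m = 7.07×10⁻⁵
On a pressure surface, geostrophic balance gives V_g = (g/f)|∂Z/∂n|:
V_g = 9.81 × 7.07×10⁻⁵ / 9.76×10⁻⁵ = 7.11 m/s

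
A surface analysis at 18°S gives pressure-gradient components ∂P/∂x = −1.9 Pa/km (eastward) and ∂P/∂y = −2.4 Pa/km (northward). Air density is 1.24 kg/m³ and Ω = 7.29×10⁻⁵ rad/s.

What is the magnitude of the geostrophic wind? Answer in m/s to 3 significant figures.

Coriolis parameter at 18°S:
f = 2Ω sin φ = 2 × 7.29×10⁻⁵ × sin 18° = 4.51×10⁻⁵ s⁻¹
In the Southern Hemisphere f is negative: f = −4.51×10⁻⁵ s⁻¹.
Component geostrophic relations (x east, y north):
u_g = −(1/(fρ)) ∂P/∂y,  v_g = (1/(fρ)) ∂P/∂x
u_g = −(−2.4×10⁻³)/(−4.51×10⁻⁵ × 1.24) = −43.0 m/s;  v_g = (−1.9×10⁻³)/(−4.51×10⁻⁵ × 1.24) = 34.0 m/s
|V_g| = √(u_g² + v_g²) = 54.8 m/s

54.8 m/s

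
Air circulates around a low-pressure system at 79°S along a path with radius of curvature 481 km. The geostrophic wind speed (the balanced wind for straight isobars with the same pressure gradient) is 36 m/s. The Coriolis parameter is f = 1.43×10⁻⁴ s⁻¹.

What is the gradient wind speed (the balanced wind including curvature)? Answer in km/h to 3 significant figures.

Around a low, centrifugal force acts outward with Coriolis, so pressure-gradient force balances both:
(1/ρ)|∂P/∂n| = fV + V²/R  →  V² + fR·V − fR·V_g = 0
With fR = 1.43×10⁻⁴ × 481×10³ m = 68.8 m/s:
V = [−fR + √((fR)² + 4 fR V_g)]/2 = [−68.8 + √(68.8² + 4×68.8×36)]/2 = 26.1 m/s
Subgeostrophic (V < V_g = 36 m/s), as expected around a low.
Converting: 26.1 m/s × 3.6 = 94.0 km/h

94.0 km/h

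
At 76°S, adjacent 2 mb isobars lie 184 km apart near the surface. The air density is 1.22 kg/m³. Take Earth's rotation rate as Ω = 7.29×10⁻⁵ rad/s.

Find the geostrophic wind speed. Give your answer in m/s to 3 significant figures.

Coriolis parameter at 76°S:
f = 2Ω sin φ = 2 × 7.29×10⁻⁵ × sin 76° = 1.41×10⁻⁴ s⁻¹
Pressure gradient: |∂P/∂n| = 200 Pa / 184000 m = 1.09×10⁻³ Pa/m
Geostrophic balance (pressure-gradient force = Coriolis force):
V_g = (1/(fρ)) |∂P/∂n| = 1.09×10⁻³ / (1.41×10⁻⁴ × 1.22) = 6.30 m/s

6.30 m/s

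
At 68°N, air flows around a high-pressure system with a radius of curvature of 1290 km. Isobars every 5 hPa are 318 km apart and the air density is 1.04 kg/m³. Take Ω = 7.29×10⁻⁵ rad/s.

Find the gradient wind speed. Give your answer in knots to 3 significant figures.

Coriolis parameter at 68°N:
f = 2Ω sin φ = 2 × 7.29×10⁻⁵ × sin 68° = 1.35×10⁻⁴ s⁻¹
Pressure gradient: |∂P/∂n| = 500 Pa / 318000 m = 1.57×10⁻³ Pa/m
Geostrophic speed: V_g = |∂P/∂n|/(fρ) = 1.57×10⁻³/(1.35×10⁻⁴ × 1.04) = 11.2 m/s
Around a high, pressure-gradient force acts outward with centrifugal, so Coriolis balances both:
fV = (1/ρ)|∂P/∂n| + V²/R  →  V² − fR·V + fR·V_g = 0
With fR = 1.35×10⁻⁴ × 1290×10³ m = 174 m/s:
V = [fR − √((fR)² − 4 fR V_g)]/2 = [174 − √(174² − 4×174×11.2)]/2 = 12 m/s
Supergeostrophic (V > V_g = 11.2 m/s), as expected around a high.
Converting: 12 m/s × 1.944 = 23.3 knots

23.3 knots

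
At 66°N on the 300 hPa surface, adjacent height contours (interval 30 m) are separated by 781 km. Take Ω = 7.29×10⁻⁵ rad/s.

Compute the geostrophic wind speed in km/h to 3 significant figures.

Coriolis parameter at 66°N:
f = 2Ω sin φ = 2 × 7.29×10⁻⁵ × sin 66° = 1.33×10⁻⁴ s⁻¹
Height gradient: |∂Z/∂n| = 30 m / 781000 m = 3.84×10⁻⁵
On a pressure surface, geostrophic balance gives V_g = (g/f)|∂Z/∂n|:
V_g = 9.81 × 3.84×10⁻⁵ / 1.33×10⁻⁴ = 2.83 m/s
Converting: 2.83 m/s × 3.6 = 10.2 km/h

10.2 km/h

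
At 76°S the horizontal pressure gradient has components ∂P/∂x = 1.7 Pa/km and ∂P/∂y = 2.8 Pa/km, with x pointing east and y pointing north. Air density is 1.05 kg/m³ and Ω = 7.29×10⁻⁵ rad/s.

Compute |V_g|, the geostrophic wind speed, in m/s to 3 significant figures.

Coriolis parameter at 76°S:
f = 2Ω sin φ = 2 × 7.29×10⁻⁵ × sin 76° = 1.41×10⁻⁴ s⁻¹
In the Southern Hemisphere f is negative: f = −1.41×10⁻⁴ s⁻¹.
Component geostrophic relations (x east, y north):
u_g = −(1/(fρ)) ∂P/∂y,  v_g = (1/(fρ)) ∂P/∂x
u_g = −(2.8×10⁻³)/(−1.41×10⁻⁴ × 1.05) = 18.8 m/s;  v_g = (1.7×10⁻³)/(−1.41×10⁻⁴ × 1.05) = −11.4 m/s
|V_g| = √(u_g² + v_g²) = 22.1 m/s

22.1 m/s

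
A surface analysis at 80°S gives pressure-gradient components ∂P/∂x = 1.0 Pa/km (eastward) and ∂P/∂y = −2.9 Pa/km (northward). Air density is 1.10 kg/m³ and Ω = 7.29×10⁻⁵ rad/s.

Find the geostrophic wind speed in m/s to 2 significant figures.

Coriolis parameter at 80°S:
f = 2Ω sin φ = 2 × 7.29×10⁻⁵ × sin 80° = 1.44×10⁻⁴ s⁻¹
In the Southern Hemisphere f is negative: f = −1.44×10⁻⁴ s⁻¹.
Component geostrophic relations (x east, y north):
u_g = −(1/(fρ)) ∂P/∂y,  v_g = (1/(fρ)) ∂P/∂x
u_g = −(−2.9×10⁻³)/(−1.44×10⁻⁴ × 1.10) = −18.4 m/s;  v_g = (1.0×10⁻³)/(−1.44×10⁻⁴ × 1.10) = −6.33 m/s
|V_g| = √(u_g² + v_g²) = 19.4 m/s

19 m/s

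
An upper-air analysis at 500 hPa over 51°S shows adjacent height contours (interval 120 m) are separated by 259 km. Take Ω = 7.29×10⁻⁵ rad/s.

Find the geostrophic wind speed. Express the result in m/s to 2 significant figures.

Coriolis parameter at 51°S:
f = 2Ω sin φ = 2 × 7.29×10⁻⁵ × sin 51° = 1.13×10⁻⁴ s⁻¹
Height gradient: |∂Z/∂n| = 120 m / 259000 m = 4.63×10⁻⁴
On a pressure surface, geostrophic balance gives V_g = (g/f)|∂Z/∂n|:
V_g = 9.81 × 4.63×10⁻⁴ / 1.13×10⁻⁴ = 40.1 m/s

40 m/s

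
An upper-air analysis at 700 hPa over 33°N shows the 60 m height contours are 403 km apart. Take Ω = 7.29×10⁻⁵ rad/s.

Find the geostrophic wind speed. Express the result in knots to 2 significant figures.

Coriolis parameter at 33°N:
f = 2Ω sin φ = 2 × 7.29×10⁻⁵ × sin 33° = 7.94×10⁻⁵ s⁻¹
Height gradient: |∂Z/∂n| = 60 m / 403000 m = 1.49×10⁻⁴
On a pressure surface, geostrophic balance gives V_g = (g/f)|∂Z/∂n|:
V_g = 9.81 × 1.49×10⁻⁴ / 7.94×10⁻⁵ = 18.4 m/s
Converting: 18.4 m/s × 1.944 = 36 knots

36 knots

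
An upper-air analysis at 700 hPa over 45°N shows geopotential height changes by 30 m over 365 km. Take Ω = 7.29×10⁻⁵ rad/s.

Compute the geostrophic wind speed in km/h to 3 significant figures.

28.2 km/h

Coriolis parameter at 45°N:
f = 2Ω sin φ = 2 × 7.29×10⁻⁵ × sin 45° = 1.03×10⁻⁴ s⁻¹
Height gradient: |∂Z/∂n| = 30 m / 365000 m = 8.22×10⁻⁵
On a pressure surface, geostrophic balance gives V_g = (g/f)|∂Z/∂n|:
V_g = 9.81 × 8.22×10⁻⁵ / 1.03×10⁻⁴ = 7.82 m/s
Converting: 7.82 m/s × 3.6 = 28.2 km/h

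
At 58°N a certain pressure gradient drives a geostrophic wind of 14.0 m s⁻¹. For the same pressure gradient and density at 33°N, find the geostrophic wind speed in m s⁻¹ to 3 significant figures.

21.8 m s⁻¹

With the same pressure gradient and density, V_g ∝ 1/f ∝ 1/sin φ.
V₂ = V₁ · sin φ₁ / sin φ₂ = 14.0 × sin 58° / sin 33°
V₂ = 14.0 × 0.8480/0.5446 = 21.8 m s⁻¹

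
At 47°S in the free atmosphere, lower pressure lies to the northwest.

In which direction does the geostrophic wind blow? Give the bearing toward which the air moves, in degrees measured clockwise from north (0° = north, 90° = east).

225°

The pressure-gradient force points toward the northwest (bearing 315°).
Geostrophic balance: in the Southern Hemisphere the Coriolis force deflects motion to the left, so the geostrophic wind blows 90° to the left of the pressure-gradient force (low pressure on the right).
Rotating 315° by 90° counterclockwise gives 225° — the wind blows toward the southwest.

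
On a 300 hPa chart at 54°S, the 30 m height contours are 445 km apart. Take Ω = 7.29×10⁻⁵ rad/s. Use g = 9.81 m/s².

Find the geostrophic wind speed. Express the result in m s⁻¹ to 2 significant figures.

5.6 m s⁻¹

Coriolis parameter at 54°S:
f = 2Ω sin φ = 2 × 7.29×10⁻⁵ × sin 54° = 1.18×10⁻⁴ s⁻¹
Height gradient: |∂Z/∂n| = 30 m / 445000 m = 6.74×10⁻⁵
On a pressure surface, geostrophic balance gives V_g = (g/f)|∂Z/∂n|:
V_g = 9.81 × 6.74×10⁻⁵ / 1.18×10⁻⁴ = 5.61 m/s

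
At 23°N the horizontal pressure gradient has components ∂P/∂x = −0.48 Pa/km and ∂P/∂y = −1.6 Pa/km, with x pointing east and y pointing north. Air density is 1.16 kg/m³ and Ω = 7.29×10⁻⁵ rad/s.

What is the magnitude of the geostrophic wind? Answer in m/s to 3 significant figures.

Coriolis parameter at 23°N:
f = 2Ω sin φ = 2 × 7.29×10⁻⁵ × sin 23° = 5.70×10⁻⁵ s⁻¹
Component geostrophic relations (x east, y north):
u_g = −(1/(fρ)) ∂P/∂y,  v_g = (1/(fρ)) ∂P/∂x
u_g = −(−1.6×10⁻³)/(5.70×10⁻⁵ × 1.16) = 24.2 m/s;  v_g = (−0.48×10⁻³)/(5.70×10⁻⁵ × 1.16) = −7.26 m/s
|V_g| = √(u_g² + v_g²) = 25.3 m/s

25.3 m/s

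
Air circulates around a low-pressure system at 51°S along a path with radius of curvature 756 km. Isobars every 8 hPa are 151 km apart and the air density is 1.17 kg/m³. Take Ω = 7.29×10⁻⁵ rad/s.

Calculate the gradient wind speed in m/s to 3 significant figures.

29.7 m/s

Coriolis parameter at 51°S:
f = 2Ω sin φ = 2 × 7.29×10⁻⁵ × sin 51° = 1.13×10⁻⁴ s⁻¹
Pressure gradient: |∂P/∂n| = 800 Pa / 151000 m = 5.30×10⁻³ Pa/m
Geostrophic speed: V_g = |∂P/∂n|/(fρ) = 5.30×10⁻³/(1.13×10⁻⁴ × 1.17) = 40.0 m/s
Around a low, centrifugal force acts outward with Coriolis, so pressure-gradient force balances both:
(1/ρ)|∂P/∂n| = fV + V²/R  →  V² + fR·V − fR·V_g = 0
With fR = 1.13×10⁻⁴ × 756×10³ m = 85.7 m/s:
V = [−fR + √((fR)² + 4 fR V_g)]/2 = [−85.7 + √(85.7² + 4×85.7×40)]/2 = 29.7 m/s
Subgeostrophic (V < V_g = 40 m/s), as expected around a low.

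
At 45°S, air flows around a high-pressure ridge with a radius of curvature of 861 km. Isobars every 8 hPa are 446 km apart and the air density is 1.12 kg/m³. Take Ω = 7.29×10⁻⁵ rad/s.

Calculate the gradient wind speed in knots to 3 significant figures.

Coriolis parameter at 45°S:
f = 2Ω sin φ = 2 × 7.29×10⁻⁵ × sin 45° = 1.03×10⁻⁴ s⁻¹
Pressure gradient: |∂P/∂n| = 800 Pa / 446000 m = 1.79×10⁻³ Pa/m
Geostrophic speed: V_g = |∂P/∂n|/(fρ) = 1.79×10⁻³/(1.03×10⁻⁴ × 1.12) = 15.5 m/s
Around a high, pressure-gradient force acts outward with centrifugal, so Coriolis balances both:
fV = (1/ρ)|∂P/∂n| + V²/R  →  V² − fR·V + fR·V_g = 0
With fR = 1.03×10⁻⁴ × 861×10³ m = 88.8 m/s:
V = [fR − √((fR)² − 4 fR V_g)]/2 = [88.8 − √(88.8² − 4×88.8×15.5)]/2 = 20.1 m/s
Supergeostrophic (V > V_g = 15.5 m/s), as expected around a high.
Converting: 20.1 m/s × 1.944 = 39.0 knots

39.0 knots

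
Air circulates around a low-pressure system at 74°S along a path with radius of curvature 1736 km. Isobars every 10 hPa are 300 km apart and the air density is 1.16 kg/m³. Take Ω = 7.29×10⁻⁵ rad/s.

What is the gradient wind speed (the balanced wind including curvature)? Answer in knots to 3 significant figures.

37.0 knots

Coriolis parameter at 74°S:
f = 2Ω sin φ = 2 × 7.29×10⁻⁵ × sin 74° = 1.40×10⁻⁴ s⁻¹
Pressure gradient: |∂P/∂n| = 1000 Pa / 300000 m = 3.33×10⁻³ Pa/m
Geostrophic speed: V_g = |∂P/∂n|/(fρ) = 3.33×10⁻³/(1.40×10⁻⁴ × 1.16) = 20.5 m/s
Around a low, centrifugal force acts outward with Coriolis, so pressure-gradient force balances both:
(1/ρ)|∂P/∂n| = fV + V²/R  →  V² + fR·V − fR·V_g = 0
With fR = 1.40×10⁻⁴ × 1736×10³ m = 243 m/s:
V = [−fR + √((fR)² + 4 fR V_g)]/2 = [−243 + √(243² + 4×243×20.5)]/2 = 19 m/s
Subgeostrophic (V < V_g = 20.5 m/s), as expected around a low.
Converting: 19 m/s × 1.944 = 37.0 knots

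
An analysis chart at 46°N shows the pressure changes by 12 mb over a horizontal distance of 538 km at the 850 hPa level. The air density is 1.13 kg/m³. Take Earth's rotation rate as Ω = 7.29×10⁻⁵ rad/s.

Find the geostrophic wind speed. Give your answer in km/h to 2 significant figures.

68 km/h

Coriolis parameter at 46°N:
f = 2Ω sin φ = 2 × 7.29×10⁻⁵ × sin 46° = 1.05×10⁻⁴ s⁻¹
Pressure gradient: |∂P/∂n| = 1200 Pa / 538000 m = 2.23×10⁻³ Pa/m
Geostrophic balance (pressure-gradient force = Coriolis force):
V_g = (1/(fρ)) |∂P/∂n| = 2.23×10⁻³ / (1.05×10⁻⁴ × 1.13) = 18.8 m/s
Converting: 18.8 m/s × 3.6 = 68 km/h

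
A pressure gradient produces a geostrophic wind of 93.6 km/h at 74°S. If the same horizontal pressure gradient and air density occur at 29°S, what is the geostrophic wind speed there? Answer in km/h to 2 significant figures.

With the same pressure gradient and density, V_g ∝ 1/f ∝ 1/sin φ.
V₂ = V₁ · sin φ₁ / sin φ₂ = 93.6 × sin 74° / sin 29°
V₂ = 93.6 × 0.9613/0.4848 = 190 km/h

190 km/h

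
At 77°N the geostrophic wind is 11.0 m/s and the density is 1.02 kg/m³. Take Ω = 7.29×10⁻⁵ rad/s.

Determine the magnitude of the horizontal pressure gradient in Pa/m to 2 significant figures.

1.6×10⁻³ Pa/m

Coriolis parameter at 77°N:
f = 2Ω sin φ = 2 × 7.29×10⁻⁵ × sin 77° = 1.42×10⁻⁴ s⁻¹
Geostrophic balance rearranged: |∂P/∂n| = f ρ V_g
|∂P/∂n| = 1.42×10⁻⁴ × 1.02 × 11.0 = 1.59×10⁻³ Pa/m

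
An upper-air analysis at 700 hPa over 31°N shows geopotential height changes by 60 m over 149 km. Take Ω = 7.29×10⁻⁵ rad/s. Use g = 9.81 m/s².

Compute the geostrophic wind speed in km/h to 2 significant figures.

190 km/h

Coriolis parameter at 31°N:
f = 2Ω sin φ = 2 × 7.29×10⁻⁵ × sin 31° = 7.51×10⁻⁵ s⁻¹
Height gradient: |∂Z/∂n| = 60 m / 149000 m = 4.03×10⁻⁴
On a pressure surface, geostrophic balance gives V_g = (g/f)|∂Z/∂n|:
V_g = 9.81 × 4.03×10⁻⁴ / 7.51×10⁻⁵ = 52.6 m/s
Converting: 52.6 m/s × 3.6 = 190 km/h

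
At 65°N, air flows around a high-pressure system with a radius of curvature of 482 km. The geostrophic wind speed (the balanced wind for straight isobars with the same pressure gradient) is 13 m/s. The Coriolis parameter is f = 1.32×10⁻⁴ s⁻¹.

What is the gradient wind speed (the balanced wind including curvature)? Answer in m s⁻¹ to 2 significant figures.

Around a high, pressure-gradient force acts outward with centrifugal, so Coriolis balances both:
fV = (1/ρ)|∂P/∂n| + V²/R  →  V² − fR·V + fR·V_g = 0
With fR = 1.32×10⁻⁴ × 482×10³ m = 63.6 m/s:
V = [fR − √((fR)² − 4 fR V_g)]/2 = [63.6 − √(63.6² − 4×63.6×13)]/2 = 18.2 m/s
Supergeostrophic (V > V_g = 13 m/s), as expected around a high.

18 m s⁻¹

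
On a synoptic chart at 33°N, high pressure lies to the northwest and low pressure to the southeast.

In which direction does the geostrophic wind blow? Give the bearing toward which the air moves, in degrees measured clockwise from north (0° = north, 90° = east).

225°

The pressure-gradient force points toward the southeast (bearing 135°).
Geostrophic balance: in the Northern Hemisphere the Coriolis force deflects motion to the right, so the geostrophic wind blows 90° to the right of the pressure-gradient force (low pressure on the left).
Rotating 135° by 90° clockwise gives 225° — the wind blows toward the southwest.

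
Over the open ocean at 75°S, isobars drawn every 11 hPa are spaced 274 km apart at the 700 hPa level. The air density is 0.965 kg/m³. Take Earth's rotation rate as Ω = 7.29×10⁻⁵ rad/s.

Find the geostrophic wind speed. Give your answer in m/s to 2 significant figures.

Coriolis parameter at 75°S:
f = 2Ω sin φ = 2 × 7.29×10⁻⁵ × sin 75° = 1.41×10⁻⁴ s⁻¹
Pressure gradient: |∂P/∂n| = 1100 Pa / 274000 m = 4.01×10⁻³ Pa/m
Geostrophic balance (pressure-gradient force = Coriolis force):
V_g = (1/(fρ)) |∂P/∂n| = 4.01×10⁻³ / (1.41×10⁻⁴ × 0.965) = 29.5 m/s

30 m/s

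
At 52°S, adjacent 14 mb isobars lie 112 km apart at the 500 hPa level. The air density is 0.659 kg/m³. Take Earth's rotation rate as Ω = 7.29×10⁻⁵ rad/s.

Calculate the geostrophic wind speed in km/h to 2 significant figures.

590 km/h

Coriolis parameter at 52°S:
f = 2Ω sin φ = 2 × 7.29×10⁻⁵ × sin 52° = 1.15×10⁻⁴ s⁻¹
Pressure gradient: |∂P/∂n| = 1400 Pa / 112000 m = 1.25×10⁻² Pa/m
Geostrophic balance (pressure-gradient force = Coriolis force):
V_g = (1/(fρ)) |∂P/∂n| = 1.25×10⁻² / (1.15×10⁻⁴ × 0.659) = 165 m/s
Converting: 165 m/s × 3.6 = 590 km/h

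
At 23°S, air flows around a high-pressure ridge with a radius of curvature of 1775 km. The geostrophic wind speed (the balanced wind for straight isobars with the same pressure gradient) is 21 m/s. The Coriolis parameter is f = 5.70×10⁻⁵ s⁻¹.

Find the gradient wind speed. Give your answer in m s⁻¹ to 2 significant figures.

Around a high, pressure-gradient force acts outward with centrifugal, so Coriolis balances both:
fV = (1/ρ)|∂P/∂n| + V²/R  →  V² − fR·V + fR·V_g = 0
With fR = 5.70×10⁻⁵ × 1775×10³ m = 101 m/s:
V = [fR − √((fR)² − 4 fR V_g)]/2 = [101 − √(101² − 4×101×21)]/2 = 29.7 m/s
Supergeostrophic (V > V_g = 21 m/s), as expected around a high.

30 m s⁻¹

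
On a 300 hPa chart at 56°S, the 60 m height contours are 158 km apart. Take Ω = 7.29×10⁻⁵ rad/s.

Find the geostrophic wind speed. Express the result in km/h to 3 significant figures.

Coriolis parameter at 56°S:
f = 2Ω sin φ = 2 × 7.29×10⁻⁵ × sin 56° = 1.21×10⁻⁴ s⁻¹
Height gradient: |∂Z/∂n| = 60 m / 158000 m = 3.80×10⁻⁴
On a pressure surface, geostrophic balance gives V_g = (g/f)|∂Z/∂n|:
V_g = 9.81 × 3.80×10⁻⁴ / 1.21×10⁻⁴ = 30.8 m/s
Converting: 30.8 m/s × 3.6 = 111 km/h

111 km/h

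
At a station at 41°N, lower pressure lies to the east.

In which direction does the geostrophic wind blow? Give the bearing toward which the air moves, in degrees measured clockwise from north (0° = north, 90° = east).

The pressure-gradient force points toward the east (bearing 090°).
Geostrophic balance: in the Northern Hemisphere the Coriolis force deflects motion to the right, so the geostrophic wind blows 90° to the right of the pressure-gradient force (low pressure on the left).
Rotating 090° by 90° clockwise gives 180° — the wind blows toward the south.

180°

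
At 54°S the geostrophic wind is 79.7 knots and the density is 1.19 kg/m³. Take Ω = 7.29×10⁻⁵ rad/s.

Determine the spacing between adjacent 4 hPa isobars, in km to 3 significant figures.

Coriolis parameter at 54°S:
f = 2Ω sin φ = 2 × 7.29×10⁻⁵ × sin 54° = 1.18×10⁻⁴ s⁻¹
Wind speed in SI: 79.7 knots = 41.0 m/s
Geostrophic balance rearranged: |∂P/∂n| = f ρ V_g
|∂P/∂n| = 1.18×10⁻⁴ × 1.19 × 41.0 = 5.76×10⁻³ Pa/m
Isobar spacing: Δn = ΔP/|∂P/∂n| = 400 Pa / 5.76×10⁻³ Pa/m = 69503 m ≈ 69.5 km

69.5 km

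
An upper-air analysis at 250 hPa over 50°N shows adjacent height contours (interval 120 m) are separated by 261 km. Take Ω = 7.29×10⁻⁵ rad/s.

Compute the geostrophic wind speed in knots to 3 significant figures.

78.5 knots

Coriolis parameter at 50°N:
f = 2Ω sin φ = 2 × 7.29×10⁻⁵ × sin 50° = 1.12×10⁻⁴ s⁻¹
Height gradient: |∂Z/∂n| = 120 m / 261000 m = 4.60×10⁻⁴
On a pressure surface, geostrophic balance gives V_g = (g/f)|∂Z/∂n|:
V_g = 9.81 × 4.60×10⁻⁴ / 1.12×10⁻⁴ = 40.4 m/s
Converting: 40.4 m/s × 1.944 = 78.5 knots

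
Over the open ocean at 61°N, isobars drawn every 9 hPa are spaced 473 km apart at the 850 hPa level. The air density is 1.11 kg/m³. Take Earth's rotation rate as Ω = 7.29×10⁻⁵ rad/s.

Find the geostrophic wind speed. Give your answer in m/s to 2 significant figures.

Coriolis parameter at 61°N:
f = 2Ω sin φ = 2 × 7.29×10⁻⁵ × sin 61° = 1.28×10⁻⁴ s⁻¹
Pressure gradient: |∂P/∂n| = 900 Pa / 473000 m = 1.90×10⁻³ Pa/m
Geostrophic balance (pressure-gradient force = Coriolis force):
V_g = (1/(fρ)) |∂P/∂n| = 1.90×10⁻³ / (1.28×10⁻⁴ × 1.11) = 13.4 m/s

13 m/s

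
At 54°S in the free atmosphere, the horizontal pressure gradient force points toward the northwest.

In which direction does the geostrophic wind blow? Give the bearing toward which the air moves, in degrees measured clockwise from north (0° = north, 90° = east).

The pressure-gradient force points toward the northwest (bearing 315°).
Geostrophic balance: in the Southern Hemisphere the Coriolis force deflects motion to the left, so the geostrophic wind blows 90° to the left of the pressure-gradient force (low pressure on the right).
Rotating 315° by 90° counterclockwise gives 225° — the wind blows toward the southwest.

225°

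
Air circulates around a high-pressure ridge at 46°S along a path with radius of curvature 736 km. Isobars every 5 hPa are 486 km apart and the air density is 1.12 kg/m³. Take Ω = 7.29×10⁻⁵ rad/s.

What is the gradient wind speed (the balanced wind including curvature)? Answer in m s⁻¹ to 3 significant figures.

10.1 m s⁻¹

Coriolis parameter at 46°S:
f = 2Ω sin φ = 2 × 7.29×10⁻⁵ × sin 46° = 1.05×10⁻⁴ s⁻¹
Pressure gradient: |∂P/∂n| = 500 Pa / 486000 m = 1.03×10⁻³ Pa/m
Geostrophic speed: V_g = |∂P/∂n|/(fρ) = 1.03×10⁻³/(1.05×10⁻⁴ × 1.12) = 8.76 m/s
Around a high, pressure-gradient force acts outward with centrifugal, so Coriolis balances both:
fV = (1/ρ)|∂P/∂n| + V²/R  →  V² − fR·V + fR·V_g = 0
With fR = 1.05×10⁻⁴ × 736×10³ m = 77.2 m/s:
V = [fR − √((fR)² − 4 fR V_g)]/2 = [77.2 − √(77.2² − 4×77.2×8.76)]/2 = 10.1 m/s
Supergeostrophic (V > V_g = 8.76 m/s), as expected around a high.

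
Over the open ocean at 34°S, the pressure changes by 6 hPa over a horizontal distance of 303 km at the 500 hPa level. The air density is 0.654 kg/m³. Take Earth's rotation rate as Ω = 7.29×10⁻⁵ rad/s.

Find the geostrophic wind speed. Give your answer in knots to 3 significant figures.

72.2 knots

Coriolis parameter at 34°S:
f = 2Ω sin φ = 2 × 7.29×10⁻⁵ × sin 34° = 8.15×10⁻⁵ s⁻¹
Pressure gradient: |∂P/∂n| = 600 Pa / 303000 m = 1.98×10⁻³ Pa/m
Geostrophic balance (pressure-gradient force = Coriolis force):
V_g = (1/(fρ)) |∂P/∂n| = 1.98×10⁻³ / (8.15×10⁻⁵ × 0.654) = 37.1 m/s
Converting: 37.1 m/s × 1.944 = 72.2 knots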